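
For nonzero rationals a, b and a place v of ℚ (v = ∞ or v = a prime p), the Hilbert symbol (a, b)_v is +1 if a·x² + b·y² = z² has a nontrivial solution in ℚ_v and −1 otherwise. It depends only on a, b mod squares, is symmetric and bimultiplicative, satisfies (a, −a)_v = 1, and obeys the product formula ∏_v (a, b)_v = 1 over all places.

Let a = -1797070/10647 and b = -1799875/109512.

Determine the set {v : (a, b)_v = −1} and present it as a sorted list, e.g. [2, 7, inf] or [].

(a, b) ≡ (-13090, -1190) mod (ℚ^×)²; places V = {2, 3, 5, 7, 11, 13, 17, 31, ∞}.
(a,b)_∞: sgn(-13090)=−, sgn(-1190)=−, so -1.
(a,b)_11: α=1, u≡9; β=2, v≡9 (mod 11); (9|11)=+1, (9|11)=+1; sign (−1)^0·+1^2·+1^1 = +1.
(a,b)_5: α=1, u≡3; β=3, v≡3 (mod 5); (3|5)=-1, (3|5)=-1; sign (−1)^0·-1^3·-1^1 = +1.
(a,b)_3: α=-2, u≡2; β=-4, v≡1 (mod 3); (2|3)=-1, (1|3)=+1; sign (−1)^0·-1^-4·+1^-2 = +1.
(a,b)_17: α=1, u≡6; β=1, v≡8 (mod 17); (6|17)=-1, (8|17)=+1; sign (−1)^0·-1^1·+1^1 = -1.
(a,b)_13: α=-2, u≡1; β=-2, v≡6 (mod 13); (1|13)=+1, (6|13)=-1; sign (−1)^0·+1^-2·-1^-2 = +1.
(a,b)_31: α=2, u≡17; β=0, v≡7 (mod 31); (17|31)=-1, (7|31)=+1; sign (−1)^0·-1^0·+1^2 = +1.
(a,b)_7: α=-1, u≡6; β=1, v≡5 (mod 7); (6|7)=-1, (5|7)=-1; sign (−1)^1·-1^1·-1^-1 = -1.
(a,b)_2: α=1, β=-3; u≡7, v≡5 (mod 8); ε(u)ε(v)=1·0, αω(v)=1·1, βω(u)=-3·0; sum ≡ 1  ⇒  -1.
|Ram(-13090, -1190)| = 4, even; anisotropic at {2, 7, 17, ∞}.

[2, 7, 17, inf]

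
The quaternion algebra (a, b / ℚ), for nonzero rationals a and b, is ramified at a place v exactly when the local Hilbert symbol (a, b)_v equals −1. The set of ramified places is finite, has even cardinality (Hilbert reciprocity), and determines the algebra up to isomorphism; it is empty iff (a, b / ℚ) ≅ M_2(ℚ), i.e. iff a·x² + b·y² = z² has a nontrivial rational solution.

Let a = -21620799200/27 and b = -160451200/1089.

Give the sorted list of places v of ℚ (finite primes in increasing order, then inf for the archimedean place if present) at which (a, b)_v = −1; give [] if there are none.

(a, b) ≡ (-3309306, -100282) mod (ℚ^×)²; places V = {2, 3, 5, 7, 11, 13, 19, 29, ∞}.
(a,b)_∞: sgn(-3309306)=−, sgn(-100282)=−, so -1.
(a,b)_7: α=3, u≡2; β=1, v≡3 (mod 7); (2|7)=+1, (3|7)=-1; sign (−1)^1·+1^1·-1^3 = +1.
(a,b)_19: α=1, u≡13; β=1, v≡9 (mod 19); (13|19)=-1, (9|19)=+1; sign (−1)^1·-1^1·+1^1 = +1.
(a,b)_2: α=5, β=7; u≡3, v≡3 (mod 8); ε(u)ε(v)=1·1, αω(v)=5·1, βω(u)=7·1; sum ≡ 1  ⇒  -1.
(a,b)_11: α=1, u≡9; β=-2, v≡4 (mod 11); (9|11)=+1, (4|11)=+1; sign (−1)^0·+1^-2·+1^1 = +1.
(a,b)_13: α=1, u≡12; β=1, v≡6 (mod 13); (12|13)=+1, (6|13)=-1; sign (−1)^0·+1^1·-1^1 = -1.
(a,b)_5: α=2, u≡1; β=2, v≡3 (mod 5); (1|5)=+1, (3|5)=-1; sign (−1)^0·+1^2·-1^2 = +1.
(a,b)_29: α=1, u≡20; β=1, v≡25 (mod 29); (20|29)=+1, (25|29)=+1; sign (−1)^0·+1^1·+1^1 = +1.
(a,b)_3: α=-3, u≡1; β=-2, v≡2 (mod 3); (1|3)=+1, (2|3)=-1; sign (−1)^0·+1^-2·-1^-3 = -1.
(-3309306, -100282 / ℚ) ramifies at {2, 3, 13, ∞}: a division algebra.

[2, 3, 13, inf]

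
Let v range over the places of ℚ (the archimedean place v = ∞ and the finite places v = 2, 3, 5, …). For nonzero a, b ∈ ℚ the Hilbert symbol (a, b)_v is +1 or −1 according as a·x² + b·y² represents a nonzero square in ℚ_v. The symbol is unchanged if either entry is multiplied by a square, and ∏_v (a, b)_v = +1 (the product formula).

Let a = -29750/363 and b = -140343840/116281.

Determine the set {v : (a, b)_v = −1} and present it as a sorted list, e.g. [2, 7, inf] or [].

[2, 5, 13, inf]

Mod squares: a ≡ -3570, b ≡ -2210. Check v ∈ {∞, 2, 3, 5, 7, 11, 13, 17, 31}.
v=5: a=5^3·(≡4), b=5^1·(≡2) mod 5; (4|5)=+1, (2|5)=-1; (−1)^{3·1·2}·(+1)^1·(-1)^3 = -1.
v=31: a=31^0·(≡23), b=31^-2·(≡17) mod 31; (23|31)=-1, (17|31)=-1; (−1)^{0·-2·15}·(-1)^-2·(-1)^0 = +1.
v=7: a=7^1·(≡1), b=7^2·(≡4) mod 7; (1|7)=+1, (4|7)=+1; (−1)^{1·2·3}·(+1)^2·(+1)^1 = +1.
v=2: v_2(a)=1, v_2(b)=5; units ≡ 7, 7 (mod 8); ε·ε+αω+βω = 1·1+1·0+5·0 ≡ 1  ⇒  (a,b)_2 = -1.
v=11: a=11^-2·(≡9), b=11^-2·(≡3) mod 11; (9|11)=+1, (3|11)=+1; (−1)^{-2·-2·5}·(+1)^-2·(+1)^-2 = +1.
v=3: a=3^-1·(≡1), b=3^4·(≡1) mod 3; (1|3)=+1, (1|3)=+1; (−1)^{-1·4·1}·(+1)^4·(+1)^-1 = +1.
v=17: a=17^1·(≡3), b=17^1·(≡3) mod 17; (3|17)=-1, (3|17)=-1; (−1)^{1·1·8}·(-1)^1·(-1)^1 = +1.
v=13: a=13^0·(≡6), b=13^1·(≡3) mod 13; (6|13)=-1, (3|13)=+1; (−1)^{0·1·6}·(-1)^1·(+1)^0 = -1.
v=∞: -3570 < 0 and -2210 < 0  ⇒  (a,b)_∞ = -1.
Ram(-3570, -2210) = {2, 5, 13, ∞}; no ℚ_2-point on the conic.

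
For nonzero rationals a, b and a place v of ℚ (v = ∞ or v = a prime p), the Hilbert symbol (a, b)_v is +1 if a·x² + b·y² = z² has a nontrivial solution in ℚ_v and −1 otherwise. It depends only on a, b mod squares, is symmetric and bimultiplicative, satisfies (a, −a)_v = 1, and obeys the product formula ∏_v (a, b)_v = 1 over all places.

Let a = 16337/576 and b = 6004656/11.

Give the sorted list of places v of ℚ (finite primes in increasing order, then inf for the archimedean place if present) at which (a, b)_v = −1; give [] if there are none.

Mod squares: a ≡ 17, b ≡ 9361. Check v ∈ {∞, 2, 3, 7, 11, 17, 23, 31, 37}.
v=31: a=31^2·(≡13), b=31^0·(≡27) mod 31; (13|31)=-1, (27|31)=-1; (−1)^{2·0·15}·(-1)^0·(-1)^2 = +1.
v=∞: 17 > 0 and 9361 > 0  ⇒  (a,b)_∞ = +1.
v=7: a=7^0·(≡3), b=7^2·(≡4) mod 7; (3|7)=-1, (4|7)=+1; (−1)^{0·2·3}·(-1)^2·(+1)^0 = +1.
v=37: a=37^0·(≡8), b=37^1·(≡14) mod 37; (8|37)=-1, (14|37)=-1; (−1)^{0·1·18}·(-1)^1·(-1)^0 = -1.
v=17: a=17^1·(≡4), b=17^0·(≡14) mod 17; (4|17)=+1, (14|17)=-1; (−1)^{1·0·8}·(+1)^0·(-1)^1 = -1.
v=2: v_2(a)=-6, v_2(b)=4; units ≡ 1, 1 (mod 8); ε·ε+αω+βω = 0·0+-6·0+4·0 ≡ 0  ⇒  (a,b)_2 = +1.
v=11: a=11^0·(≡6), b=11^-1·(≡9) mod 11; (6|11)=-1, (9|11)=+1; (−1)^{0·-1·5}·(-1)^-1·(+1)^0 = -1.
v=23: a=23^0·(≡7), b=23^1·(≡2) mod 23; (7|23)=-1, (2|23)=+1; (−1)^{0·1·11}·(-1)^1·(+1)^0 = -1.
v=3: a=3^-2·(≡2), b=3^2·(≡1) mod 3; (2|3)=-1, (1|3)=+1; (−1)^{-2·2·1}·(-1)^2·(+1)^-2 = +1.
(17, 9361 / ℚ) ramifies at {11, 17, 23, 37}: a division algebra.

[11, 17, 23, 37]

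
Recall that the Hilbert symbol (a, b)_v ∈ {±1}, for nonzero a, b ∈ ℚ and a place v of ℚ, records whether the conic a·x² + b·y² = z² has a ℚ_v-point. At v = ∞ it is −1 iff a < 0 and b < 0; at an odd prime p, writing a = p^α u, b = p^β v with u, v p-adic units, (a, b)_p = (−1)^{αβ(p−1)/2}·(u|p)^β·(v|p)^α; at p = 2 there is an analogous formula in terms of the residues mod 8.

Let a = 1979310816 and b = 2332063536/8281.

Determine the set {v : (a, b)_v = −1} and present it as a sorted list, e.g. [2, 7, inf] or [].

[3, 7, 11, 17, 29, 31]

Mod squares: a ≡ 169694, b ≡ 504339. Check v ∈ {∞, 2, 3, 7, 11, 13, 17, 23, 29, 31}.
v=3: a=3^6·(≡2), b=3^1·(≡2) mod 3; (2|3)=-1, (2|3)=-1; (−1)^{6·1·1}·(-1)^1·(-1)^6 = -1.
v=23: a=23^1·(≡8), b=23^0·(≡18) mod 23; (8|23)=+1, (18|23)=+1; (−1)^{1·0·11}·(+1)^0·(+1)^1 = +1.
v=29: a=29^0·(≡3), b=29^1·(≡9) mod 29; (3|29)=-1, (9|29)=+1; (−1)^{0·1·14}·(-1)^1·(+1)^0 = -1.
v=31: a=31^1·(≡20), b=31^1·(≡8) mod 31; (20|31)=+1, (8|31)=+1; (−1)^{1·1·15}·(+1)^1·(+1)^1 = -1.
v=2: v_2(a)=5, v_2(b)=4; units ≡ 7, 3 (mod 8); ε·ε+αω+βω = 1·1+5·1+4·0 ≡ 0  ⇒  (a,b)_2 = +1.
v=∞: 169694 > 0 and 504339 > 0  ⇒  (a,b)_∞ = +1.
v=13: a=13^0·(≡2), b=13^-2·(≡1) mod 13; (2|13)=-1, (1|13)=+1; (−1)^{0·-2·6}·(-1)^-2·(+1)^0 = +1.
v=17: a=17^1·(≡6), b=17^3·(≡16) mod 17; (6|17)=-1, (16|17)=+1; (−1)^{1·3·8}·(-1)^3·(+1)^1 = -1.
v=11: a=11^0·(≡10), b=11^1·(≡9) mod 11; (10|11)=-1, (9|11)=+1; (−1)^{0·1·5}·(-1)^1·(+1)^0 = -1.
v=7: a=7^1·(≡2), b=7^-2·(≡5) mod 7; (2|7)=+1, (5|7)=-1; (−1)^{1·-2·3}·(+1)^-2·(-1)^1 = -1.
Ram(169694, 504339) = {3, 7, 11, 17, 29, 31}; no ℚ_3-point on the conic.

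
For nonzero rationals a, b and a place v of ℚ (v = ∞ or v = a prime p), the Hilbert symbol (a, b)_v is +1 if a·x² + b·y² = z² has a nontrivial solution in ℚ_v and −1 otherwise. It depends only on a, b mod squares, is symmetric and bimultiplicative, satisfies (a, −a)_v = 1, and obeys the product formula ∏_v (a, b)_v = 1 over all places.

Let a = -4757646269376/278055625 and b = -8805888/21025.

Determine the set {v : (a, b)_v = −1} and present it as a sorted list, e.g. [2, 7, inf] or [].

(a, b) ≡ (-39, -78) mod (ℚ^×)²; places V = {2, 3, 5, 7, 11, 13, 23, 29, ∞}.
(a,b)_∞: sgn(-39)=−, sgn(-78)=−, so -1.
(a,b)_3: α=9, u≡2; β=3, v≡1 (mod 3); (2|3)=-1, (1|3)=+1; sign (−1)^1·-1^3·+1^9 = +1.
(a,b)_29: α=-2, u≡11; β=-2, v≡24 (mod 29); (11|29)=-1, (24|29)=+1; sign (−1)^0·-1^-2·+1^-2 = +1.
(a,b)_13: α=1, u≡12; β=1, v≡7 (mod 13); (12|13)=+1, (7|13)=-1; sign (−1)^0·+1^1·-1^1 = -1.
(a,b)_11: α=2, u≡4; β=0, v≡2 (mod 11); (4|11)=+1, (2|11)=-1; sign (−1)^0·+1^0·-1^2 = +1.
(a,b)_23: α=-2, u≡19; β=0, v≡10 (mod 23); (19|23)=-1, (10|23)=-1; sign (−1)^0·-1^0·-1^-2 = +1.
(a,b)_5: α=-4, u≡1; β=-2, v≡2 (mod 5); (1|5)=+1, (2|5)=-1; sign (−1)^0·+1^-2·-1^-4 = +1.
(a,b)_7: α=4, u≡5; β=2, v≡5 (mod 7); (5|7)=-1, (5|7)=-1; sign (−1)^0·-1^2·-1^4 = +1.
(a,b)_2: α=6, β=9; u≡1, v≡1 (mod 8); ε(u)ε(v)=0·0, αω(v)=6·0, βω(u)=9·0; sum ≡ 0  ⇒  +1.
|Ram(-39, -78)| = 2, even; anisotropic at {13, ∞}.

[13, inf]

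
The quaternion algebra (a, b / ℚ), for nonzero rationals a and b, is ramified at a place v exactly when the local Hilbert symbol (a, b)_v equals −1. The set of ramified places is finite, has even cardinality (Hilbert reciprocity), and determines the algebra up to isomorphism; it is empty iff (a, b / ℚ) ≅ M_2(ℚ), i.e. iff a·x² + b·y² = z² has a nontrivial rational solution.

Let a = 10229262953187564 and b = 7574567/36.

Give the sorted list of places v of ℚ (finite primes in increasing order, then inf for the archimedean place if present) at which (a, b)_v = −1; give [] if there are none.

Mod squares: a ≡ 11891, b ≡ 154583. Check v ∈ {∞, 2, 3, 7, 11, 13, 23, 47}.
v=23: a=23^3·(≡10), b=23^1·(≡10) mod 23; (10|23)=-1, (10|23)=-1; (−1)^{3·1·11}·(-1)^1·(-1)^3 = -1.
v=∞: 11891 > 0 and 154583 > 0  ⇒  (a,b)_∞ = +1.
v=47: a=47^3·(≡37), b=47^1·(≡13) mod 47; (37|47)=+1, (13|47)=-1; (−1)^{3·1·23}·(+1)^1·(-1)^3 = +1.
v=3: a=3^2·(≡2), b=3^-2·(≡2) mod 3; (2|3)=-1, (2|3)=-1; (−1)^{2·-2·1}·(-1)^-2·(-1)^2 = +1.
v=11: a=11^3·(≡5), b=11^1·(≡10) mod 11; (5|11)=+1, (10|11)=-1; (−1)^{3·1·5}·(+1)^1·(-1)^3 = +1.
v=2: v_2(a)=2, v_2(b)=-2; units ≡ 3, 7 (mod 8); ε·ε+αω+βω = 1·1+2·0+-2·1 ≡ 1  ⇒  (a,b)_2 = -1.
v=7: a=7^0·(≡6), b=7^2·(≡2) mod 7; (6|7)=-1, (2|7)=+1; (−1)^{0·2·3}·(-1)^2·(+1)^0 = +1.
v=13: a=13^2·(≡10), b=13^1·(≡9) mod 13; (10|13)=+1, (9|13)=+1; (−1)^{2·1·6}·(+1)^1·(+1)^2 = +1.
|Ram(11891, 154583)| = 2, even; anisotropic at {2, 23}.

[2, 23]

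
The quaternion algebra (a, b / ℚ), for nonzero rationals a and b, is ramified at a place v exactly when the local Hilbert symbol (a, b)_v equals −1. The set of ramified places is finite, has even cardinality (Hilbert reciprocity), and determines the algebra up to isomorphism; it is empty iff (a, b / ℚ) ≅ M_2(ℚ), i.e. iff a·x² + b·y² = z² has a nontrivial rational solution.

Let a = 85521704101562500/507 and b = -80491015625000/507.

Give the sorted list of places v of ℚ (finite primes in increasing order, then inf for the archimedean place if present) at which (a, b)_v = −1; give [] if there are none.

[2, 3, 5, 31]

Mod squares: a ≡ 36363, b ≡ -21390. Check v ∈ {∞, 2, 3, 5, 13, 17, 23, 31}.
v=5: a=5^14·(≡3), b=5^11·(≡2) mod 5; (3|5)=-1, (2|5)=-1; (−1)^{14·11·2}·(-1)^11·(-1)^14 = -1.
v=∞: 36363 > 0 and -21390 < 0  ⇒  (a,b)_∞ = +1.
v=31: a=31^1·(≡11), b=31^1·(≡6) mod 31; (11|31)=-1, (6|31)=-1; (−1)^{1·1·15}·(-1)^1·(-1)^1 = -1.
v=2: v_2(a)=2, v_2(b)=3; units ≡ 3, 1 (mod 8); ε·ε+αω+βω = 1·0+2·0+3·1 ≡ 1  ⇒  (a,b)_2 = -1.
v=3: a=3^-1·(≡1), b=3^-1·(≡1) mod 3; (1|3)=+1, (1|3)=+1; (−1)^{-1·-1·1}·(+1)^-1·(+1)^-1 = -1.
v=23: a=23^1·(≡5), b=23^1·(≡4) mod 23; (5|23)=-1, (4|23)=+1; (−1)^{1·1·11}·(-1)^1·(+1)^1 = +1.
v=13: a=13^-2·(≡6), b=13^-2·(≡11) mod 13; (6|13)=-1, (11|13)=-1; (−1)^{-2·-2·6}·(-1)^-2·(-1)^-2 = +1.
v=17: a=17^3·(≡3), b=17^2·(≡16) mod 17; (3|17)=-1, (16|17)=+1; (−1)^{3·2·8}·(-1)^2·(+1)^3 = +1.
Ram(36363, -21390) = {2, 3, 5, 31}; no ℚ_2-point on the conic.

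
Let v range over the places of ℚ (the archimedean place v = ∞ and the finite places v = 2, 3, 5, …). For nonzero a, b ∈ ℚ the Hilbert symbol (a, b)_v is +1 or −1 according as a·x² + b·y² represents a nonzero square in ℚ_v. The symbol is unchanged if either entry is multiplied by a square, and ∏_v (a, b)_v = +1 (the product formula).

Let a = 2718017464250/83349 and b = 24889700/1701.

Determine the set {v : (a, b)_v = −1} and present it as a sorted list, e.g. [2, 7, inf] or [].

[2, 3, 5, 17]

(a, b) ≡ (3570, 357) mod (ℚ^×)²; places V = {2, 3, 5, 7, 11, 17, 19, ∞}.
(a,b)_19: α=2, u≡11; β=0, v≡8 (mod 19); (11|19)=+1, (8|19)=-1; sign (−1)^0·+1^0·-1^2 = +1.
(a,b)_2: α=1, β=2; u≡1, v≡5 (mod 8); ε(u)ε(v)=0·0, αω(v)=1·1, βω(u)=2·0; sum ≡ 1  ⇒  -1.
(a,b)_5: α=3, u≡1; β=2, v≡3 (mod 5); (1|5)=+1, (3|5)=-1; sign (−1)^0·+1^2·-1^3 = -1.
(a,b)_17: α=1, u≡12; β=1, v≡9 (mod 17); (12|17)=-1, (9|17)=+1; sign (−1)^0·-1^1·+1^1 = -1.
(a,b)_3: α=-5, u≡2; β=-5, v≡2 (mod 3); (2|3)=-1, (2|3)=-1; sign (−1)^1·-1^-5·-1^-5 = -1.
(a,b)_7: α=-3, u≡5; β=-1, v≡2 (mod 7); (5|7)=-1, (2|7)=+1; sign (−1)^1·-1^-1·+1^-3 = +1.
(a,b)_11: α=6, u≡7; β=4, v≡4 (mod 11); (7|11)=-1, (4|11)=+1; sign (−1)^0·-1^4·+1^6 = +1.
(a,b)_∞: sgn(3570)=+, sgn(357)=+, so +1.
Ram(3570, 357) = {2, 3, 5, 17}; no ℚ_2-point on the conic.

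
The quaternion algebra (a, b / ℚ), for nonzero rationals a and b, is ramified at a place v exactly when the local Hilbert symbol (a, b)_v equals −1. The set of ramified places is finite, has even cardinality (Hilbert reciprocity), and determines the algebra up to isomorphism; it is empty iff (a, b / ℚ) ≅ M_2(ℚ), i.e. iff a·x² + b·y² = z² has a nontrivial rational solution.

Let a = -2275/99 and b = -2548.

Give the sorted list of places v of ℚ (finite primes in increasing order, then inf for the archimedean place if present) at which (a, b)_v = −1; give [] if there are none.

(a, b) ≡ (-1001, -13) mod (ℚ^×)²; places V = {2, 3, 5, 7, 11, 13, ∞}.
(a,b)_13: α=1, u≡9; β=1, v≡12 (mod 13); (9|13)=+1, (12|13)=+1; sign (−1)^0·+1^1·+1^1 = +1.
(a,b)_2: α=0, β=2; u≡7, v≡3 (mod 8); ε(u)ε(v)=1·1, αω(v)=0·1, βω(u)=2·0; sum ≡ 1  ⇒  -1.
(a,b)_7: α=1, u≡4; β=2, v≡4 (mod 7); (4|7)=+1, (4|7)=+1; sign (−1)^0·+1^2·+1^1 = +1.
(a,b)_5: α=2, u≡1; β=0, v≡2 (mod 5); (1|5)=+1, (2|5)=-1; sign (−1)^0·+1^0·-1^2 = +1.
(a,b)_11: α=-1, u≡10; β=0, v≡4 (mod 11); (10|11)=-1, (4|11)=+1; sign (−1)^0·-1^0·+1^-1 = +1.
(a,b)_∞: sgn(-1001)=−, sgn(-13)=−, so -1.
(a,b)_3: α=-2, u≡1; β=0, v≡2 (mod 3); (1|3)=+1, (2|3)=-1; sign (−1)^0·+1^0·-1^-2 = +1.
(-1001, -13 / ℚ) ramifies at {2, ∞}: a division algebra.

[2, inf]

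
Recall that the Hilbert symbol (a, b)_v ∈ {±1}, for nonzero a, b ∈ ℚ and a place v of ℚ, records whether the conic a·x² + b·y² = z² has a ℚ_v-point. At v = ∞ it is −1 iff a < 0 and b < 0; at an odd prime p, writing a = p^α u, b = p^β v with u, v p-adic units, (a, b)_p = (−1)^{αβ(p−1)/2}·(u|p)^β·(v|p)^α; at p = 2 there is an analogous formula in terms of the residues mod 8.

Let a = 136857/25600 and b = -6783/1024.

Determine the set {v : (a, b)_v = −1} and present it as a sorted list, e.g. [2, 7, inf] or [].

(a, b) ≡ (57, -6783) mod (ℚ^×)²; places V = {2, 3, 5, 7, 17, 19, ∞}.
(a,b)_2: α=-10, β=-10; u≡1, v≡1 (mod 8); ε(u)ε(v)=0·0, αω(v)=-10·0, βω(u)=-10·0; sum ≡ 0  ⇒  +1.
(a,b)_17: α=0, u≡5; β=1, v≡15 (mod 17); (5|17)=-1, (15|17)=+1; sign (−1)^0·-1^1·+1^0 = -1.
(a,b)_7: α=4, u≡1; β=1, v≡2 (mod 7); (1|7)=+1, (2|7)=+1; sign (−1)^0·+1^1·+1^4 = +1.
(a,b)_5: α=-2, u≡3; β=0, v≡3 (mod 5); (3|5)=-1, (3|5)=-1; sign (−1)^0·-1^0·-1^-2 = +1.
(a,b)_∞: sgn(57)=+, sgn(-6783)=−, so +1.
(a,b)_3: α=1, u≡1; β=1, v≡1 (mod 3); (1|3)=+1, (1|3)=+1; sign (−1)^1·+1^1·+1^1 = -1.
(a,b)_19: α=1, u≡3; β=1, v≡17 (mod 19); (3|19)=-1, (17|19)=+1; sign (−1)^1·-1^1·+1^1 = +1.
|Ram(57, -6783)| = 2, even; anisotropic at {3, 17}.

[3, 17]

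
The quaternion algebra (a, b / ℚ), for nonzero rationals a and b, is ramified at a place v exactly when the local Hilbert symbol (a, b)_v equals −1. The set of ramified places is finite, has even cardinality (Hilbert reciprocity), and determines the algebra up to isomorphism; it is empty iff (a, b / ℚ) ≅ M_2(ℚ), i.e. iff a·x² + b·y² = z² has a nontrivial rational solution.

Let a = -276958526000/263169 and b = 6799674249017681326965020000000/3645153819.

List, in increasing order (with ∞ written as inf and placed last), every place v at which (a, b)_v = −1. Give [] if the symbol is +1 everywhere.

[5, 19, 31, 41]

(a, b) ≡ (-2395835, 1684272005) mod (ℚ^×)²; places V = {2, 3, 5, 13, 17, 19, 29, 31, 37, 41, ∞}.
(a,b)_29: α=1, u≡23; β=3, v≡25 (mod 29); (23|29)=+1, (25|29)=+1; sign (−1)^0·+1^3·+1^1 = +1.
(a,b)_37: α=0, u≡11; β=1, v≡18 (mod 37); (11|37)=+1, (18|37)=-1; sign (−1)^0·+1^1·-1^0 = +1.
(a,b)_5: α=3, u≡3; β=7, v≡4 (mod 5); (3|5)=-1, (4|5)=+1; sign (−1)^0·-1^7·+1^3 = -1.
(a,b)_3: α=-6, u≡1; β=-12, v≡2 (mod 3); (1|3)=+1, (2|3)=-1; sign (−1)^0·+1^-12·-1^-6 = +1.
(a,b)_∞: sgn(-2395835)=−, sgn(1684272005)=+, so +1.
(a,b)_2: α=4, β=8; u≡5, v≡5 (mod 8); ε(u)ε(v)=0·0, αω(v)=4·1, βω(u)=8·1; sum ≡ 0  ⇒  +1.
(a,b)_19: α=-2, u≡10; β=-3, v≡2 (mod 19); (10|19)=-1, (2|19)=-1; sign (−1)^0·-1^-3·-1^-2 = -1.
(a,b)_31: α=1, u≡6; β=3, v≡24 (mod 31); (6|31)=-1, (24|31)=-1; sign (−1)^1·-1^3·-1^1 = -1.
(a,b)_13: α=1, u≡5; β=3, v≡6 (mod 13); (5|13)=-1, (6|13)=-1; sign (−1)^0·-1^3·-1^1 = +1.
(a,b)_17: α=2, u≡9; β=4, v≡12 (mod 17); (9|17)=+1, (12|17)=-1; sign (−1)^0·+1^4·-1^2 = +1.
(a,b)_41: α=1, u≡21; β=3, v≡15 (mod 41); (21|41)=+1, (15|41)=-1; sign (−1)^0·+1^3·-1^1 = -1.
(-2395835, 1684272005 / ℚ) ramifies at {5, 19, 31, 41}: a division algebra.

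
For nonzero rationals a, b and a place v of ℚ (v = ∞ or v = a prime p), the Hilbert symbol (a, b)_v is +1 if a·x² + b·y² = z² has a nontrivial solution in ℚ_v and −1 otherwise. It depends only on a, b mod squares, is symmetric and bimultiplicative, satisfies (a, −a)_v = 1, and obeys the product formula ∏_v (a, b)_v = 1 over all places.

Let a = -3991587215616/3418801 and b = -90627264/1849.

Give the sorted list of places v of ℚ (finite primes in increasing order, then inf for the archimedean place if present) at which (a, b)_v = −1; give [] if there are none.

[13, inf]

(a, b) ≡ (-1729, -19) mod (ℚ^×)²; places V = {2, 3, 7, 11, 13, 19, 43, ∞}.
(a,b)_∞: sgn(-1729)=−, sgn(-19)=−, so -1.
(a,b)_43: α=-4, u≡22; β=-2, v≡9 (mod 43); (22|43)=-1, (9|43)=+1; sign (−1)^0·-1^-2·+1^-4 = +1.
(a,b)_7: α=3, u≡3; β=2, v≡4 (mod 7); (3|7)=-1, (4|7)=+1; sign (−1)^0·-1^2·+1^3 = +1.
(a,b)_2: α=8, β=6; u≡7, v≡5 (mod 8); ε(u)ε(v)=1·0, αω(v)=8·1, βω(u)=6·0; sum ≡ 0  ⇒  +1.
(a,b)_3: α=2, u≡2; β=2, v≡2 (mod 3); (2|3)=-1, (2|3)=-1; sign (−1)^0·-1^2·-1^2 = +1.
(a,b)_11: α=2, u≡9; β=0, v≡9 (mod 11); (9|11)=+1, (9|11)=+1; sign (−1)^0·+1^0·+1^2 = +1.
(a,b)_13: α=3, u≡12; β=2, v≡11 (mod 13); (12|13)=+1, (11|13)=-1; sign (−1)^0·+1^2·-1^3 = -1.
(a,b)_19: α=1, u≡1; β=1, v≡3 (mod 19); (1|19)=+1, (3|19)=-1; sign (−1)^1·+1^1·-1^1 = +1.
(-1729, -19 / ℚ) ramifies at {13, ∞}: a division algebra.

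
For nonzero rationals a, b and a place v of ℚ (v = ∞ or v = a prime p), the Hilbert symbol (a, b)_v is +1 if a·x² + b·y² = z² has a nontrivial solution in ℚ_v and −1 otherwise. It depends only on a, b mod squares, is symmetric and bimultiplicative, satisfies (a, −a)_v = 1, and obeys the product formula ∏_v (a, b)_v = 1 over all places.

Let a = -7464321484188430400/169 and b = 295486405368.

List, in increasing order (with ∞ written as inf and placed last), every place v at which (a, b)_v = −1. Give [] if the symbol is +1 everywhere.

[2, 19, 23, 29, 31, 37]

Mod squares: a ≡ -1592129, b ≡ 610509102. Check v ∈ {∞, 2, 3, 5, 7, 11, 13, 19, 23, 29, 31, 37}.
v=13: a=13^-2·(≡7), b=13^0·(≡11) mod 13; (7|13)=-1, (11|13)=-1; (−1)^{-2·0·6}·(-1)^0·(-1)^-2 = +1.
v=7: a=7^3·(≡1), b=7^1·(≡3) mod 7; (1|7)=+1, (3|7)=-1; (−1)^{3·1·3}·(+1)^1·(-1)^3 = +1.
v=37: a=37^2·(≡20), b=37^1·(≡29) mod 37; (20|37)=-1, (29|37)=-1; (−1)^{2·1·18}·(-1)^1·(-1)^2 = -1.
v=∞: -1592129 < 0 and 610509102 > 0  ⇒  (a,b)_∞ = +1.
v=2: v_2(a)=6, v_2(b)=3; units ≡ 7, 7 (mod 8); ε·ε+αω+βω = 1·1+6·0+3·0 ≡ 1  ⇒  (a,b)_2 = -1.
v=23: a=23^1·(≡5), b=23^1·(≡11) mod 23; (5|23)=-1, (11|23)=-1; (−1)^{1·1·11}·(-1)^1·(-1)^1 = -1.
v=31: a=31^1·(≡19), b=31^1·(≡9) mod 31; (19|31)=+1, (9|31)=+1; (−1)^{1·1·15}·(+1)^1·(+1)^1 = -1.
v=11: a=11^3·(≡2), b=11^2·(≡9) mod 11; (2|11)=-1, (9|11)=+1; (−1)^{3·2·5}·(-1)^2·(+1)^3 = +1.
v=29: a=29^1·(≡25), b=29^1·(≡26) mod 29; (25|29)=+1, (26|29)=-1; (−1)^{1·1·14}·(+1)^1·(-1)^1 = -1.
v=3: a=3^0·(≡1), b=3^1·(≡2) mod 3; (1|3)=+1, (2|3)=-1; (−1)^{0·1·1}·(+1)^1·(-1)^0 = +1.
v=5: a=5^2·(≡1), b=5^0·(≡3) mod 5; (1|5)=+1, (3|5)=-1; (−1)^{2·0·2}·(+1)^0·(-1)^2 = +1.
v=19: a=19^2·(≡10), b=19^1·(≡10) mod 19; (10|19)=-1, (10|19)=-1; (−1)^{2·1·9}·(-1)^1·(-1)^2 = -1.
|Ram(-1592129, 610509102)| = 6, even; anisotropic at {2, 19, 23, 29, 31, 37}.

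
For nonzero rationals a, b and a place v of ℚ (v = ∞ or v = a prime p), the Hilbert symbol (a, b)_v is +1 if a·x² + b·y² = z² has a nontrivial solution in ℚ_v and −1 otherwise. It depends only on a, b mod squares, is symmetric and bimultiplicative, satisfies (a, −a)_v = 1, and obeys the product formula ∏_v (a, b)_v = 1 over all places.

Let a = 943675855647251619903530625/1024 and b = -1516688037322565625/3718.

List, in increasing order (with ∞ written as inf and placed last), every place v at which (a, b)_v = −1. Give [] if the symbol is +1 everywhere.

[7, 11, 19, 23]

Mod squares: a ≡ 156009, b ≡ -7590. Check v ∈ {∞, 2, 3, 5, 7, 11, 13, 17, 19, 23}.
v=∞: 156009 > 0 and -7590 < 0  ⇒  (a,b)_∞ = +1.
v=5: a=5^4·(≡1), b=5^5·(≡3) mod 5; (1|5)=+1, (3|5)=-1; (−1)^{4·5·2}·(+1)^5·(-1)^4 = +1.
v=17: a=17^7·(≡10), b=17^4·(≡15) mod 17; (10|17)=-1, (15|17)=+1; (−1)^{7·4·8}·(-1)^4·(+1)^7 = +1.
v=2: v_2(a)=-10, v_2(b)=-1; units ≡ 1, 5 (mod 8); ε·ε+αω+βω = 0·0+-10·1+-1·0 ≡ 0  ⇒  (a,b)_2 = +1.
v=13: a=13^0·(≡4), b=13^-2·(≡6) mod 13; (4|13)=+1, (6|13)=-1; (−1)^{0·-2·6}·(+1)^-2·(-1)^0 = +1.
v=19: a=19^3·(≡2), b=19^2·(≡2) mod 19; (2|19)=-1, (2|19)=-1; (−1)^{3·2·9}·(-1)^2·(-1)^3 = -1.
v=7: a=7^3·(≡3), b=7^2·(≡6) mod 7; (3|7)=-1, (6|7)=-1; (−1)^{3·2·3}·(-1)^2·(-1)^3 = -1.
v=23: a=23^5·(≡15), b=23^3·(≡22) mod 23; (15|23)=-1, (22|23)=-1; (−1)^{5·3·11}·(-1)^3·(-1)^5 = -1.
v=3: a=3^5·(≡1), b=3^3·(≡2) mod 3; (1|3)=+1, (2|3)=-1; (−1)^{5·3·1}·(+1)^3·(-1)^5 = +1.
v=11: a=11^0·(≡6), b=11^-1·(≡4) mod 11; (6|11)=-1, (4|11)=+1; (−1)^{0·-1·5}·(-1)^-1·(+1)^0 = -1.
(156009, -7590 / ℚ) ramifies at {7, 11, 19, 23}: a division algebra.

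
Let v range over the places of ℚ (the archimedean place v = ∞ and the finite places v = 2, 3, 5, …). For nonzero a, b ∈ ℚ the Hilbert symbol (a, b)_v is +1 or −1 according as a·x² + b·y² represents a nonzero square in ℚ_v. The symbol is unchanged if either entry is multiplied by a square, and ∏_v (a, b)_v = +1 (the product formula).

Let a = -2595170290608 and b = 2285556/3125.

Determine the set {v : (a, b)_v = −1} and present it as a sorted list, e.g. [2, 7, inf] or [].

(a, b) ≡ (-695267, 345) mod (ℚ^×)²; places V = {2, 3, 5, 7, 13, 19, 23, 37, 43, ∞}.
(a,b)_5: α=0, u≡2; β=-5, v≡1 (mod 5); (2|5)=-1, (1|5)=+1; sign (−1)^0·-1^-5·+1^0 = -1.
(a,b)_19: α=1, u≡17; β=0, v≡3 (mod 19); (17|19)=+1, (3|19)=-1; sign (−1)^0·+1^0·-1^1 = -1.
(a,b)_∞: sgn(-695267)=−, sgn(345)=+, so +1.
(a,b)_2: α=4, β=2; u≡5, v≡1 (mod 8); ε(u)ε(v)=0·0, αω(v)=4·0, βω(u)=2·1; sum ≡ 0  ⇒  +1.
(a,b)_7: α=2, u≡2; β=2, v≡1 (mod 7); (2|7)=+1, (1|7)=+1; sign (−1)^0·+1^2·+1^2 = +1.
(a,b)_23: α=3, u≡12; β=1, v≡19 (mod 23); (12|23)=+1, (19|23)=-1; sign (−1)^1·+1^1·-1^3 = +1.
(a,b)_13: α=0, u≡1; β=2, v≡6 (mod 13); (1|13)=+1, (6|13)=-1; sign (−1)^0·+1^2·-1^0 = +1.
(a,b)_3: α=2, u≡1; β=1, v≡1 (mod 3); (1|3)=+1, (1|3)=+1; sign (−1)^0·+1^1·+1^2 = +1.
(a,b)_43: α=1, u≡34; β=0, v≡17 (mod 43); (34|43)=-1, (17|43)=+1; sign (−1)^0·-1^0·+1^1 = +1.
(a,b)_37: α=1, u≡24; β=0, v≡30 (mod 37); (24|37)=-1, (30|37)=+1; sign (−1)^0·-1^0·+1^1 = +1.
(-695267, 345 / ℚ) ramifies at {5, 19}: a division algebra.

[5, 19]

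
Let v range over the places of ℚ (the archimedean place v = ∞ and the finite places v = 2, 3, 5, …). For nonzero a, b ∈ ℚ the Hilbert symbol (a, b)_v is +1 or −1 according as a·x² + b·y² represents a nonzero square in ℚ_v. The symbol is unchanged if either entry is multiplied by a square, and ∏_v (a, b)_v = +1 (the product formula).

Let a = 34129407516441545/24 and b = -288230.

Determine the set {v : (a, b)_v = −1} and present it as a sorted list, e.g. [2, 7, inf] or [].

(a, b) ≡ (35670, -288230) mod (ℚ^×)²; places V = {2, 3, 5, 7, 11, 19, 29, 37, 41, ∞}.
(a,b)_7: α=2, u≡3; β=0, v≡2 (mod 7); (3|7)=-1, (2|7)=+1; sign (−1)^0·-1^0·+1^2 = +1.
(a,b)_∞: sgn(35670)=+, sgn(-288230)=−, so +1.
(a,b)_3: α=-1, u≡1; β=0, v≡1 (mod 3); (1|3)=+1, (1|3)=+1; sign (−1)^0·+1^0·+1^-1 = +1.
(a,b)_37: α=2, u≡31; β=1, v≡17 (mod 37); (31|37)=-1, (17|37)=-1; sign (−1)^0·-1^1·-1^2 = -1.
(a,b)_29: α=5, u≡21; β=0, v≡1 (mod 29); (21|29)=-1, (1|29)=+1; sign (−1)^0·-1^0·+1^5 = +1.
(a,b)_11: α=2, u≡6; β=0, v≡3 (mod 11); (6|11)=-1, (3|11)=+1; sign (−1)^0·-1^0·+1^2 = +1.
(a,b)_5: α=1, u≡1; β=1, v≡4 (mod 5); (1|5)=+1, (4|5)=+1; sign (−1)^0·+1^1·+1^1 = +1.
(a,b)_2: α=-3, β=1; u≡3, v≡5 (mod 8); ε(u)ε(v)=1·0, αω(v)=-3·1, βω(u)=1·1; sum ≡ 0  ⇒  +1.
(a,b)_19: α=0, u≡9; β=1, v≡11 (mod 19); (9|19)=+1, (11|19)=+1; sign (−1)^0·+1^1·+1^0 = +1.
(a,b)_41: α=1, u≡37; β=1, v≡22 (mod 41); (37|41)=+1, (22|41)=-1; sign (−1)^0·+1^1·-1^1 = -1.
(35670, -288230 / ℚ) ramifies at {37, 41}: a division algebra.

[37, 41]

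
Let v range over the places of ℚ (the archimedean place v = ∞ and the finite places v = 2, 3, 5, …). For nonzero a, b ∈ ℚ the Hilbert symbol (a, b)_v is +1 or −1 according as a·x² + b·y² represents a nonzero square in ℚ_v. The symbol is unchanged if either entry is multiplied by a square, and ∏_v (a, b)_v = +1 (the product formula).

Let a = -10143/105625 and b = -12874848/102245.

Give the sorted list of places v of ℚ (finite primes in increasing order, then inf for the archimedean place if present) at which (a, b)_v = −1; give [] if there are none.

(a, b) ≡ (-23, -82110) mod (ℚ^×)²; places V = {2, 3, 5, 7, 11, 13, 17, 23, ∞}.
(a,b)_3: α=2, u≡1; β=1, v≡2 (mod 3); (1|3)=+1, (2|3)=-1; sign (−1)^0·+1^1·-1^2 = +1.
(a,b)_13: α=-2, u≡10; β=-2, v≡2 (mod 13); (10|13)=+1, (2|13)=-1; sign (−1)^0·+1^-2·-1^-2 = +1.
(a,b)_7: α=2, u≡5; β=3, v≡4 (mod 7); (5|7)=-1, (4|7)=+1; sign (−1)^0·-1^3·+1^2 = -1.
(a,b)_∞: sgn(-23)=−, sgn(-82110)=−, so -1.
(a,b)_17: α=0, u≡10; β=1, v≡13 (mod 17); (10|17)=-1, (13|17)=+1; sign (−1)^0·-1^1·+1^0 = -1.
(a,b)_2: α=0, β=5; u≡1, v≡1 (mod 8); ε(u)ε(v)=0·0, αω(v)=0·0, βω(u)=5·0; sum ≡ 0  ⇒  +1.
(a,b)_11: α=0, u≡7; β=-2, v≡4 (mod 11); (7|11)=-1, (4|11)=+1; sign (−1)^0·-1^-2·+1^0 = +1.
(a,b)_5: α=-4, u≡3; β=-1, v≡3 (mod 5); (3|5)=-1, (3|5)=-1; sign (−1)^0·-1^-1·-1^-4 = -1.
(a,b)_23: α=1, u≡20; β=1, v≡9 (mod 23); (20|23)=-1, (9|23)=+1; sign (−1)^1·-1^1·+1^1 = +1.
|Ram(-23, -82110)| = 4, even; anisotropic at {5, 7, 17, ∞}.

[5, 7, 17, inf]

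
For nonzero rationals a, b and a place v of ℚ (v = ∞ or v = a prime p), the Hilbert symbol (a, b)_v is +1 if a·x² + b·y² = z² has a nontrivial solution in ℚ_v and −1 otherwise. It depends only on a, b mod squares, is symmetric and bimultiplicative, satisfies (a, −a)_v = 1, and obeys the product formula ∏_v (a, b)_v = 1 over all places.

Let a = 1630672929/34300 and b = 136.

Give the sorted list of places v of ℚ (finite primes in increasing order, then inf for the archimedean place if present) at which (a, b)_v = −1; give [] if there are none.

[7, 17, 19, 23]

(a, b) ≡ (1508087, 34) mod (ℚ^×)²; places V = {2, 3, 5, 7, 17, 19, 23, 29, ∞}.
(a,b)_3: α=2, u≡2; β=0, v≡1 (mod 3); (2|3)=-1, (1|3)=+1; sign (−1)^0·-1^0·+1^2 = +1.
(a,b)_2: α=-2, β=3; u≡7, v≡1 (mod 8); ε(u)ε(v)=1·0, αω(v)=-2·0, βω(u)=3·0; sum ≡ 0  ⇒  +1.
(a,b)_17: α=1, u≡6; β=1, v≡8 (mod 17); (6|17)=-1, (8|17)=+1; sign (−1)^0·-1^1·+1^1 = -1.
(a,b)_23: α=1, u≡5; β=0, v≡21 (mod 23); (5|23)=-1, (21|23)=-1; sign (−1)^0·-1^0·-1^1 = -1.
(a,b)_5: α=-2, u≡2; β=0, v≡1 (mod 5); (2|5)=-1, (1|5)=+1; sign (−1)^0·-1^0·+1^-2 = +1.
(a,b)_∞: sgn(1508087)=+, sgn(34)=+, so +1.
(a,b)_19: α=1, u≡2; β=0, v≡3 (mod 19); (2|19)=-1, (3|19)=-1; sign (−1)^0·-1^0·-1^1 = -1.
(a,b)_7: α=-3, u≡2; β=0, v≡3 (mod 7); (2|7)=+1, (3|7)=-1; sign (−1)^0·+1^0·-1^-3 = -1.
(a,b)_29: α=3, u≡6; β=0, v≡20 (mod 29); (6|29)=+1, (20|29)=+1; sign (−1)^0·+1^0·+1^3 = +1.
(1508087, 34 / ℚ) ramifies at {7, 17, 19, 23}: a division algebra.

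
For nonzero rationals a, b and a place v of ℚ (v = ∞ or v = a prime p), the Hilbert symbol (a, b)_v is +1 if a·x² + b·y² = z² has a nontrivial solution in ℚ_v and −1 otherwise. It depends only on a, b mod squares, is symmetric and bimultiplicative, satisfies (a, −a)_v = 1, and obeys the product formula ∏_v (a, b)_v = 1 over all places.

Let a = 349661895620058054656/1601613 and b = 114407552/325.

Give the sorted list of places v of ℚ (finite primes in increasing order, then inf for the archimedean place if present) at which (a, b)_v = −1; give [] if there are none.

[2, 17]

(a, b) ≡ (962, 474266) mod (ℚ^×)²; places V = {2, 3, 5, 7, 13, 17, 19, 29, 37, ∞}.
(a,b)_3: α=-6, u≡2; β=0, v≡2 (mod 3); (2|3)=-1, (2|3)=-1; sign (−1)^0·-1^0·-1^-6 = +1.
(a,b)_29: α=2, u≡23; β=1, v≡17 (mod 29); (23|29)=+1, (17|29)=-1; sign (−1)^0·+1^1·-1^2 = +1.
(a,b)_∞: sgn(962)=+, sgn(474266)=+, so +1.
(a,b)_7: α=4, u≡6; β=2, v≡4 (mod 7); (6|7)=-1, (4|7)=+1; sign (−1)^0·-1^2·+1^4 = +1.
(a,b)_17: α=2, u≡5; β=1, v≡16 (mod 17); (5|17)=-1, (16|17)=+1; sign (−1)^0·-1^1·+1^2 = -1.
(a,b)_2: α=15, β=7; u≡1, v≡5 (mod 8); ε(u)ε(v)=0·0, αω(v)=15·1, βω(u)=7·0; sum ≡ 1  ⇒  -1.
(a,b)_37: α=3, u≡34; β=1, v≡27 (mod 37); (34|37)=+1, (27|37)=+1; sign (−1)^0·+1^1·+1^3 = +1.
(a,b)_19: α=2, u≡18; β=0, v≡1 (mod 19); (18|19)=-1, (1|19)=+1; sign (−1)^0·-1^0·+1^2 = +1.
(a,b)_13: α=-3, u≡12; β=-1, v≡1 (mod 13); (12|13)=+1, (1|13)=+1; sign (−1)^0·+1^-1·+1^-3 = +1.
(a,b)_5: α=0, u≡2; β=-2, v≡4 (mod 5); (2|5)=-1, (4|5)=+1; sign (−1)^0·-1^-2·+1^0 = +1.
(962, 474266 / ℚ) ramifies at {2, 17}: a division algebra.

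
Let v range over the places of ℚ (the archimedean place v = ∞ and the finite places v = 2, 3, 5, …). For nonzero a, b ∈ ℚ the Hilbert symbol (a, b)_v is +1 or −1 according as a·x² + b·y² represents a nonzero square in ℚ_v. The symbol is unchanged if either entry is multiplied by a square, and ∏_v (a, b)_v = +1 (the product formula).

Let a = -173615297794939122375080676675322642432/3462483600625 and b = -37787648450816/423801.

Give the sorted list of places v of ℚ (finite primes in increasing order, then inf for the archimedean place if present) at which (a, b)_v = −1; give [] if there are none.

[2, 17, 23, 43, 53, inf]

(a, b) ≡ (-474950437, -891089) mod (ℚ^×)²; places V = {2, 3, 5, 7, 11, 13, 17, 23, 31, 37, 41, 43, 53, ∞}.
(a,b)_3: α=0, u≡2; β=-2, v≡1 (mod 3); (2|3)=-1, (1|3)=+1; sign (−1)^0·-1^-2·+1^0 = +1.
(a,b)_41: α=1, u≡27; β=0, v≡18 (mod 41); (27|41)=-1, (18|41)=+1; sign (−1)^0·-1^0·+1^1 = +1.
(a,b)_17: α=3, u≡15; β=1, v≡12 (mod 17); (15|17)=+1, (12|17)=-1; sign (−1)^0·+1^1·-1^3 = -1.
(a,b)_7: α=-8, u≡2; β=-2, v≡4 (mod 7); (2|7)=+1, (4|7)=+1; sign (−1)^0·+1^-2·+1^-8 = +1.
(a,b)_2: α=24, β=8; u≡3, v≡7 (mod 8); ε(u)ε(v)=1·1, αω(v)=24·0, βω(u)=8·1; sum ≡ 1  ⇒  -1.
(a,b)_5: α=-4, u≡3; β=0, v≡4 (mod 5); (3|5)=-1, (4|5)=+1; sign (−1)^0·-1^0·+1^-4 = +1.
(a,b)_13: α=1, u≡7; β=0, v≡9 (mod 13); (7|13)=-1, (9|13)=+1; sign (−1)^0·-1^0·+1^1 = +1.
(a,b)_43: α=3, u≡30; β=1, v≡5 (mod 43); (30|43)=-1, (5|43)=-1; sign (−1)^1·-1^1·-1^3 = -1.
(a,b)_53: α=3, u≡11; β=1, v≡20 (mod 53); (11|53)=+1, (20|53)=-1; sign (−1)^0·+1^1·-1^3 = -1.
(a,b)_∞: sgn(-474950437)=−, sgn(-891089)=−, so -1.
(a,b)_37: α=4, u≡16; β=2, v≡32 (mod 37); (16|37)=+1, (32|37)=-1; sign (−1)^0·+1^2·-1^4 = +1.
(a,b)_31: α=-2, u≡2; β=-2, v≡30 (mod 31); (2|31)=+1, (30|31)=-1; sign (−1)^0·+1^-2·-1^-2 = +1.
(a,b)_23: α=3, u≡12; β=1, v≡13 (mod 23); (12|23)=+1, (13|23)=+1; sign (−1)^1·+1^1·+1^3 = -1.
(a,b)_11: α=4, u≡7; β=2, v≡10 (mod 11); (7|11)=-1, (10|11)=-1; sign (−1)^0·-1^2·-1^4 = +1.
|Ram(-474950437, -891089)| = 6, even; anisotropic at {2, 17, 23, 43, 53, ∞}.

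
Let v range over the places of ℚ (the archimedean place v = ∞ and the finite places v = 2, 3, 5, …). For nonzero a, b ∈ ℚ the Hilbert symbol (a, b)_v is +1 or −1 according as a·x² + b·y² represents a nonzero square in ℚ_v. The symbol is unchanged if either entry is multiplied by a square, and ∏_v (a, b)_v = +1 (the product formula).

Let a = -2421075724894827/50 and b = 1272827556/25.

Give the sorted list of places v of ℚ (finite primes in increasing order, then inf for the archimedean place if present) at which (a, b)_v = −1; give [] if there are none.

[11, 13]

(a, b) ≡ (-6006, 1729) mod (ℚ^×)²; places V = {2, 3, 5, 7, 11, 13, 19, 23, ∞}.
(a,b)_23: α=2, u≡22; β=0, v≡6 (mod 23); (22|23)=-1, (6|23)=+1; sign (−1)^0·-1^0·+1^2 = +1.
(a,b)_3: α=3, u≡2; β=2, v≡1 (mod 3); (2|3)=-1, (1|3)=+1; sign (−1)^0·-1^2·+1^3 = +1.
(a,b)_19: α=0, u≡9; β=1, v≡13 (mod 19); (9|19)=+1, (13|19)=-1; sign (−1)^0·+1^1·-1^0 = +1.
(a,b)_5: α=-2, u≡4; β=-2, v≡1 (mod 5); (4|5)=+1, (1|5)=+1; sign (−1)^0·+1^-2·+1^-2 = +1.
(a,b)_13: α=5, u≡2; β=3, v≡10 (mod 13); (2|13)=-1, (10|13)=+1; sign (−1)^0·-1^3·+1^5 = -1.
(a,b)_2: α=-1, β=2; u≡5, v≡1 (mod 8); ε(u)ε(v)=0·0, αω(v)=-1·0, βω(u)=2·1; sum ≡ 0  ⇒  +1.
(a,b)_11: α=3, u≡9; β=2, v≡8 (mod 11); (9|11)=+1, (8|11)=-1; sign (−1)^0·+1^2·-1^3 = -1.
(a,b)_∞: sgn(-6006)=−, sgn(1729)=+, so +1.
(a,b)_7: α=3, u≡3; β=1, v≡1 (mod 7); (3|7)=-1, (1|7)=+1; sign (−1)^1·-1^1·+1^3 = +1.
Ram(-6006, 1729) = {11, 13}; no ℚ_11-point on the conic.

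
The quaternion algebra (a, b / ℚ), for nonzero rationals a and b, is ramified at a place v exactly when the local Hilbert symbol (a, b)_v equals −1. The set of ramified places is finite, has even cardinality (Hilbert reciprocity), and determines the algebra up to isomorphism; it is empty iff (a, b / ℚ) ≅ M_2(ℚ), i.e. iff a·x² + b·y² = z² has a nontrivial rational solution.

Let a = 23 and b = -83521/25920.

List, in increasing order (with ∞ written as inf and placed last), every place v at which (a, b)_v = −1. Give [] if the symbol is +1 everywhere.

(a, b) ≡ (23, -5) mod (ℚ^×)²; places V = {2, 3, 5, 17, 23, ∞}.
(a,b)_2: α=0, β=-6; u≡7, v≡3 (mod 8); ε(u)ε(v)=1·1, αω(v)=0·1, βω(u)=-6·0; sum ≡ 1  ⇒  -1.
(a,b)_5: α=0, u≡3; β=-1, v≡1 (mod 5); (3|5)=-1, (1|5)=+1; sign (−1)^0·-1^-1·+1^0 = -1.
(a,b)_23: α=1, u≡1; β=0, v≡8 (mod 23); (1|23)=+1, (8|23)=+1; sign (−1)^0·+1^0·+1^1 = +1.
(a,b)_17: α=0, u≡6; β=4, v≡7 (mod 17); (6|17)=-1, (7|17)=-1; sign (−1)^0·-1^4·-1^0 = +1.
(a,b)_∞: sgn(23)=+, sgn(-5)=−, so +1.
(a,b)_3: α=0, u≡2; β=-4, v≡1 (mod 3); (2|3)=-1, (1|3)=+1; sign (−1)^0·-1^-4·+1^0 = +1.
(23, -5 / ℚ) ramifies at {2, 5}: a division algebra.

[2, 5]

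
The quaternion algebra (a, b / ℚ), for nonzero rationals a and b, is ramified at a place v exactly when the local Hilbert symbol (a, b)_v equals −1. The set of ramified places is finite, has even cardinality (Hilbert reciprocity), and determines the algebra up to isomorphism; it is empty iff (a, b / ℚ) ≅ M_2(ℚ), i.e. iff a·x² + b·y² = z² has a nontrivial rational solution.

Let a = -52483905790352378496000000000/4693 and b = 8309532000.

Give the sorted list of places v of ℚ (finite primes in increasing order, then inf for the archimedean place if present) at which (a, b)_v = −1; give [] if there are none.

Mod squares: a ≡ -76245, b ≡ 39270. Check v ∈ {∞, 2, 3, 5, 7, 11, 13, 17, 19, 23}.
v=19: a=19^-2·(≡14), b=19^0·(≡9) mod 19; (14|19)=-1, (9|19)=+1; (−1)^{-2·0·9}·(-1)^0·(+1)^-2 = +1.
v=3: a=3^7·(≡1), b=3^1·(≡1) mod 3; (1|3)=+1, (1|3)=+1; (−1)^{7·1·1}·(+1)^1·(+1)^7 = -1.
v=23: a=23^5·(≡14), b=23^2·(≡12) mod 23; (14|23)=-1, (12|23)=+1; (−1)^{5·2·11}·(-1)^2·(+1)^5 = +1.
v=11: a=11^2·(≡7), b=11^1·(≡2) mod 11; (7|11)=-1, (2|11)=-1; (−1)^{2·1·5}·(-1)^1·(-1)^2 = -1.
v=7: a=7^2·(≡5), b=7^1·(≡5) mod 7; (5|7)=-1, (5|7)=-1; (−1)^{2·1·3}·(-1)^1·(-1)^2 = -1.
v=2: v_2(a)=16, v_2(b)=5; units ≡ 3, 3 (mod 8); ε·ε+αω+βω = 1·1+16·1+5·1 ≡ 0  ⇒  (a,b)_2 = +1.
v=∞: -76245 < 0 and 39270 > 0  ⇒  (a,b)_∞ = +1.
v=17: a=17^3·(≡7), b=17^1·(≡15) mod 17; (7|17)=-1, (15|17)=+1; (−1)^{3·1·8}·(-1)^1·(+1)^3 = -1.
v=5: a=5^9·(≡1), b=5^3·(≡1) mod 5; (1|5)=+1, (1|5)=+1; (−1)^{9·3·2}·(+1)^3·(+1)^9 = +1.
v=13: a=13^-1·(≡5), b=13^0·(≡3) mod 13; (5|13)=-1, (3|13)=+1; (−1)^{-1·0·6}·(-1)^0·(+1)^-1 = +1.
Ram(-76245, 39270) = {3, 7, 11, 17}; no ℚ_3-point on the conic.

[3, 7, 11, 17]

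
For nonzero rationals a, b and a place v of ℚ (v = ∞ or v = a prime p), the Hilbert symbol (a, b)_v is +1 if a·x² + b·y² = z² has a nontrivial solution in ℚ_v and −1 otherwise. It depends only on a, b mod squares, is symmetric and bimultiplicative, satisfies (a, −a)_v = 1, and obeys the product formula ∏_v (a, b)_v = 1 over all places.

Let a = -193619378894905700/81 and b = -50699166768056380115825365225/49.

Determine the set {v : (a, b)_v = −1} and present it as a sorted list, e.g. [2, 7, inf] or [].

[2, 11, 17, 43, 47, inf]

Mod squares: a ≡ -5733233, b ≡ -1081. Check v ∈ {∞, 2, 3, 5, 7, 11, 13, 17, 23, 31, 43, 47}.
v=13: a=13^0·(≡10), b=13^2·(≡5) mod 13; (10|13)=+1, (5|13)=-1; (−1)^{0·2·6}·(+1)^2·(-1)^0 = +1.
v=43: a=43^1·(≡7), b=43^2·(≡29) mod 43; (7|43)=-1, (29|43)=-1; (−1)^{1·2·21}·(-1)^2·(-1)^1 = -1.
v=5: a=5^2·(≡2), b=5^2·(≡4) mod 5; (2|5)=-1, (4|5)=+1; (−1)^{2·2·2}·(-1)^2·(+1)^2 = +1.
v=47: a=47^2·(≡15), b=47^3·(≡16) mod 47; (15|47)=-1, (16|47)=+1; (−1)^{2·3·23}·(-1)^3·(+1)^2 = -1.
v=2: v_2(a)=2, v_2(b)=0; units ≡ 7, 7 (mod 8); ε·ε+αω+βω = 1·1+2·0+0·0 ≡ 1  ⇒  (a,b)_2 = -1.
v=17: a=17^3·(≡3), b=17^4·(≡6) mod 17; (3|17)=-1, (6|17)=-1; (−1)^{3·4·8}·(-1)^4·(-1)^3 = -1.
v=3: a=3^-4·(≡1), b=3^0·(≡2) mod 3; (1|3)=+1, (2|3)=-1; (−1)^{-4·0·1}·(+1)^0·(-1)^-4 = +1.
v=7: a=7^0·(≡3), b=7^-2·(≡4) mod 7; (3|7)=-1, (4|7)=+1; (−1)^{0·-2·3}·(-1)^-2·(+1)^0 = +1.
v=31: a=31^1·(≡30), b=31^2·(≡28) mod 31; (30|31)=-1, (28|31)=+1; (−1)^{1·2·15}·(-1)^2·(+1)^1 = +1.
v=∞: -5733233 < 0 and -1081 < 0  ⇒  (a,b)_∞ = -1.
v=11: a=11^1·(≡7), b=11^2·(≡8) mod 11; (7|11)=-1, (8|11)=-1; (−1)^{1·2·5}·(-1)^2·(-1)^1 = -1.
v=23: a=23^3·(≡3), b=23^5·(≡20) mod 23; (3|23)=+1, (20|23)=-1; (−1)^{3·5·11}·(+1)^5·(-1)^3 = +1.
(-5733233, -1081 / ℚ) ramifies at {2, 11, 17, 43, 47, ∞}: a division algebra.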